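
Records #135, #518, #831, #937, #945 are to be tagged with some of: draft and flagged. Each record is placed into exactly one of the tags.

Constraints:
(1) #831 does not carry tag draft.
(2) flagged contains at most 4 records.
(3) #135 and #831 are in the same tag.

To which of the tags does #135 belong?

#135: flagged

From (1): #831 ∉ draft.
(3): #135 matches #831: #135 ∉ draft.
Only one tag left: #135 ∈ flagged.
Only one tag left: #831 ∈ flagged.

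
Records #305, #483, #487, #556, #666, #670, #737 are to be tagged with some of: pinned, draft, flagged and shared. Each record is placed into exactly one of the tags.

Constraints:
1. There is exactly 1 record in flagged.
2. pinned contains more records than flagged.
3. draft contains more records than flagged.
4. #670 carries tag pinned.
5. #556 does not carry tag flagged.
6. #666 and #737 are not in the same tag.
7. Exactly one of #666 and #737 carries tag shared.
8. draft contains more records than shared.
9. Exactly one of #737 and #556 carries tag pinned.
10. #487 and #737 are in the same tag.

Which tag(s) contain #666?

#666: shared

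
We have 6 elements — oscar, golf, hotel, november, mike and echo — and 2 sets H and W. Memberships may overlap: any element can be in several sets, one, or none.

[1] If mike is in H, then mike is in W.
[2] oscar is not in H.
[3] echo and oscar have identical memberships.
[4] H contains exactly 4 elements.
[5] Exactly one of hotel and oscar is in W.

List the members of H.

H = {golf, hotel, mike, november}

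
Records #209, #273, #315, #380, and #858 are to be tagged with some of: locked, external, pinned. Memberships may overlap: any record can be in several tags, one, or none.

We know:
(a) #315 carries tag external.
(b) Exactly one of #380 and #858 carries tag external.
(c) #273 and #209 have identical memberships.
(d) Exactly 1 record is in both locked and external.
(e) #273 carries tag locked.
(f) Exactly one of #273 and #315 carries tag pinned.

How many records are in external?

From (a): #315 ∈ external.
From (e): #273 ∈ locked.
(c): #209 matches #273: #209 ∈ locked.
Suppose #209 ∈ external: no assignment then satisfies all the clues, so #209 ∉ external.

2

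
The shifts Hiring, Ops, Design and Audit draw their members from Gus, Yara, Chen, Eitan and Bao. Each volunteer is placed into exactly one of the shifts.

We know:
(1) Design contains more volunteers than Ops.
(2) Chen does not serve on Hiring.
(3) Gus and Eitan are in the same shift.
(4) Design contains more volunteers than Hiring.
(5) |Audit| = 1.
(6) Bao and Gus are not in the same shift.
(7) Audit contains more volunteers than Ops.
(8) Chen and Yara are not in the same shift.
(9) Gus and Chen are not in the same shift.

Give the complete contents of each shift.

Hiring = {Bao}; Ops = {}; Design = {Eitan, Gus, Yara}; Audit = {Chen}

From (2): Chen ∉ Hiring.
Suppose Gus ∈ Hiring: no assignment then satisfies all the clues, so Gus ∉ Hiring.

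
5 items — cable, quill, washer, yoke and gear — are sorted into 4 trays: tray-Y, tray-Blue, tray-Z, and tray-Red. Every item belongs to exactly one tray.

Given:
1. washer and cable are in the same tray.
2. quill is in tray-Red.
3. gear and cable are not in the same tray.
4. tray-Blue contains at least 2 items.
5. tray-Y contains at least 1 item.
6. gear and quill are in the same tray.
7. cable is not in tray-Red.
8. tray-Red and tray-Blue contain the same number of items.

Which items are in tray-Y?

From (2): quill ∈ tray-Red.
From (7): cable ∉ tray-Red.
(1): washer matches cable: washer ∉ tray-Red.
(6): gear matches quill: gear ∉ tray-Y.
(6): gear matches quill: gear ∉ tray-Blue.
(6): gear matches quill: gear ∉ tray-Z.
(6): gear matches quill: gear ∈ tray-Red.
Suppose cable ∈ tray-Y: no assignment then satisfies all the clues, so cable ∉ tray-Y.

tray-Y = {yoke}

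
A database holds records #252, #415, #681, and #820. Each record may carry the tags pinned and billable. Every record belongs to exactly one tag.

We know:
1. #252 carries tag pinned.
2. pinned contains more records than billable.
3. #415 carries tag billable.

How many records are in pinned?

3

From (1): #252 ∈ pinned.
From (3): #415 ∈ billable.
Suppose #681 ∉ pinned: no assignment then satisfies all the clues, so #681 ∈ pinned.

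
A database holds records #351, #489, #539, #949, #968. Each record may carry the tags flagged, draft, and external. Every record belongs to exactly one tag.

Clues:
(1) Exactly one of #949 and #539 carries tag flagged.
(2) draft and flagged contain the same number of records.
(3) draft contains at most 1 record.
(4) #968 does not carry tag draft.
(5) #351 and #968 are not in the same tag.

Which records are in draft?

draft = {#351}

From (4): #968 ∉ draft.
Suppose #351 ∉ draft: no assignment then satisfies all the clues, so #351 ∈ draft.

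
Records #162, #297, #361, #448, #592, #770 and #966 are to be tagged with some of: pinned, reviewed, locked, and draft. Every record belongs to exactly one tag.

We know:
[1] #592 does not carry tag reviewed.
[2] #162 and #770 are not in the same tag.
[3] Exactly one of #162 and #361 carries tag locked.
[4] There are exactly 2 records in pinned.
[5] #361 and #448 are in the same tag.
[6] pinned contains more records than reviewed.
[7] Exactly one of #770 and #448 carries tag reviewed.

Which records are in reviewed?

reviewed = {#770}

From (1): #592 ∉ reviewed.
Suppose #162 ∈ reviewed: no assignment then satisfies all the clues, so #162 ∉ reviewed.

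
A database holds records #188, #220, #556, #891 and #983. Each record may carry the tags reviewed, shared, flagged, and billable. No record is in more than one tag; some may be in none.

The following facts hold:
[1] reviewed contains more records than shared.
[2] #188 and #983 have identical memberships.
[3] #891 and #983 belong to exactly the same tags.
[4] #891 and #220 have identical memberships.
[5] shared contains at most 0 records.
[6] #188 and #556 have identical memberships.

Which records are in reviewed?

(5): shared already has 0, so the rest are out.
Suppose #188 ∉ reviewed: no assignment then satisfies all the clues, so #188 ∈ reviewed.

reviewed = {#188, #220, #556, #891, #983}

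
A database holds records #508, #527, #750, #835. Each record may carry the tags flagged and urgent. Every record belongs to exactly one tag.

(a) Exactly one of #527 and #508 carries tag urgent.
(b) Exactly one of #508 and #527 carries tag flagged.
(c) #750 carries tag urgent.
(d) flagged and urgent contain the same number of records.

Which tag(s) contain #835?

From (c): #750 ∈ urgent.
Suppose #835 ∉ flagged: no assignment then satisfies all the clues, so #835 ∈ flagged.

#835: flagged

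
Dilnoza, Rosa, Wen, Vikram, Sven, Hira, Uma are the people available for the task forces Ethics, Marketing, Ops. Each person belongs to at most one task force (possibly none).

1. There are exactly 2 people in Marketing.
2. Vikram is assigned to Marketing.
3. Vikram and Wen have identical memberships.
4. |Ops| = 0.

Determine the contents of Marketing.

Marketing = {Vikram, Wen}

From (2): Vikram ∈ Marketing.
(3): Wen matches Vikram: Wen ∉ Ethics.
(3): Wen matches Vikram: Wen ∈ Marketing.
(4): Ops already has 0, so the rest are out.
(1): Marketing already has 2, so the rest are out.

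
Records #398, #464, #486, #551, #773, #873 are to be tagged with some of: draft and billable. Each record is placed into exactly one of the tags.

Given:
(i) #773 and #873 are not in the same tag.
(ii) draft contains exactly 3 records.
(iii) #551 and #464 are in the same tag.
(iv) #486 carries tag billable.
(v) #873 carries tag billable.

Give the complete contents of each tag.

draft = {#464, #551, #773}; billable = {#398, #486, #873}

From (iv): #486 ∈ billable.
From (v): #873 ∈ billable.
(i): #773 ∉ billable.
Only one tag left: #773 ∈ draft.
Suppose #398 ∈ draft: no assignment then satisfies all the clues, so #398 ∉ draft.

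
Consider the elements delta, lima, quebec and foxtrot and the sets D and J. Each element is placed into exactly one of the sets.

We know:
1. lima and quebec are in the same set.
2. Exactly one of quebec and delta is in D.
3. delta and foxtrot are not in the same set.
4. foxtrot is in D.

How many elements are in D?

3

From (4): foxtrot ∈ D.
(3): delta ∉ D.
Only one set left: delta ∈ J.
(2) (exactly one): quebec ∈ D.
(1): lima matches quebec: lima ∈ D.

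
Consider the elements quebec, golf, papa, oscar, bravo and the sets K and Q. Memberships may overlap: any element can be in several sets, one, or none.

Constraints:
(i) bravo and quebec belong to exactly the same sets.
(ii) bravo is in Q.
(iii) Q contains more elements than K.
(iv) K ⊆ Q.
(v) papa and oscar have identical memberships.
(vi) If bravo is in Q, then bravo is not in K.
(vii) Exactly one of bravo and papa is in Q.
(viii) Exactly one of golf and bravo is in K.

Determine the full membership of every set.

From (ii): bravo ∈ Q.
(i): quebec matches bravo: quebec ∈ Q.
(vi): bravo ∉ K.
(vii) (exactly one): papa ∉ Q.
(viii) (exactly one): golf ∈ K.
(i): quebec matches bravo: quebec ∉ K.
(iv) with golf ∈ K: golf ∈ Q.
(iv) contrapositive: papa ∉ K.
(v): oscar matches papa: oscar ∉ K.
(v): oscar matches papa: oscar ∉ Q.

K = {golf}; Q = {bravo, golf, quebec}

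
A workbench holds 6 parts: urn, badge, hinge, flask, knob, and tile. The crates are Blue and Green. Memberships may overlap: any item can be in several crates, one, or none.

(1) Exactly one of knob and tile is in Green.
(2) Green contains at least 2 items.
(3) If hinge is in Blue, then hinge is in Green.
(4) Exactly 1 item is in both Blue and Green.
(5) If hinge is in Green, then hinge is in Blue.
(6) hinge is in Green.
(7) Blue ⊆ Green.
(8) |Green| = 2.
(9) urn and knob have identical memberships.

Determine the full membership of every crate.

From (6): hinge ∈ Green.
(5): hinge ∈ Blue.
Suppose urn ∈ Blue: no assignment then satisfies all the clues, so urn ∉ Blue.

Blue = {hinge}; Green = {hinge, tile}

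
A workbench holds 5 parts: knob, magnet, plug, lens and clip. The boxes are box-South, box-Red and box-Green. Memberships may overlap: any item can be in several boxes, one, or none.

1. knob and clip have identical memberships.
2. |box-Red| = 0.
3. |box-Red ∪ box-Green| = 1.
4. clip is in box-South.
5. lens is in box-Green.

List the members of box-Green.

box-Green = {lens}

From (4): clip ∈ box-South.
From (5): lens ∈ box-Green.
(1): knob matches clip: knob ∈ box-South.
(2): box-Red already has 0, so the rest are out.
Suppose knob ∈ box-Green: no assignment then satisfies all the clues, so knob ∉ box-Green.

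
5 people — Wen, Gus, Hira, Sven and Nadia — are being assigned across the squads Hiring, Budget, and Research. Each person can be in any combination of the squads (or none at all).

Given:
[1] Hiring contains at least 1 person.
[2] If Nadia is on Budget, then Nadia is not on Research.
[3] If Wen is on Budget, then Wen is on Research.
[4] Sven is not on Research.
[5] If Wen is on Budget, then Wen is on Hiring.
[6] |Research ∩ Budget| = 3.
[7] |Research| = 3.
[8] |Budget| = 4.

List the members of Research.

From (4): Sven ∉ Research.
Suppose Wen ∉ Research: no assignment then satisfies all the clues, so Wen ∈ Research.

Research = {Gus, Hira, Wen}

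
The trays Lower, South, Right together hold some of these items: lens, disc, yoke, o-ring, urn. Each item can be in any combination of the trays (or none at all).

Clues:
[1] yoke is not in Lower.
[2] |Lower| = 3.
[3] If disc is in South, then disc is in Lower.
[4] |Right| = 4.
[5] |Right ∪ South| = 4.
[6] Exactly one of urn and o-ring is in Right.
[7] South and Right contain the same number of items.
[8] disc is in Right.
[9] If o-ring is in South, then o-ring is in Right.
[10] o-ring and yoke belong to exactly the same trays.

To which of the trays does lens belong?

From (1): yoke ∉ Lower.
From (8): disc ∈ Right.
(10): o-ring matches yoke: o-ring ∉ Lower.
(2): only 3 candidates remain for Lower, so all are in.
Suppose lens ∉ South: no assignment then satisfies all the clues, so lens ∈ South.

lens: Lower, Right, South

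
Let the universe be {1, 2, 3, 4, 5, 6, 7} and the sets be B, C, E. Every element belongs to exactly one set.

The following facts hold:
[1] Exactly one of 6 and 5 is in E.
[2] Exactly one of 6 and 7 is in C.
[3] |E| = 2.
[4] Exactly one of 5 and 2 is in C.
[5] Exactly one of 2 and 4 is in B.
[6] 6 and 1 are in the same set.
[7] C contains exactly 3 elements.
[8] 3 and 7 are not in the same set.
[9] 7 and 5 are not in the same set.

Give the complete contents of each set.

B = {4, 7}; C = {1, 2, 6}; E = {3, 5}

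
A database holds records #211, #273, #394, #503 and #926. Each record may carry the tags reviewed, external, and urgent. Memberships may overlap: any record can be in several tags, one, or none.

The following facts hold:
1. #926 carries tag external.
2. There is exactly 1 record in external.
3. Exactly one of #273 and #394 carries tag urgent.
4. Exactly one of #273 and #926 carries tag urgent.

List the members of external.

external = {#926}

From (1): #926 ∈ external.
(2): external already has 1, so the rest are out.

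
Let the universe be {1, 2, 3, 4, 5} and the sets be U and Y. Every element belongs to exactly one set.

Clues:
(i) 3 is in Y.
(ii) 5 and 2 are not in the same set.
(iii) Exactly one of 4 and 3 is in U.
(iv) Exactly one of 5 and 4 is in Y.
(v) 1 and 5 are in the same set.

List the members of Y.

Y = {1, 3, 5}

From (i): 3 ∈ Y.
(iii) (exactly one): 4 ∈ U.
(iv) (exactly one): 5 ∈ Y.
(v): 1 matches 5: 1 ∉ U.
(v): 1 matches 5: 1 ∈ Y.
(ii): 2 ∉ Y.
Only one set left: 2 ∈ U.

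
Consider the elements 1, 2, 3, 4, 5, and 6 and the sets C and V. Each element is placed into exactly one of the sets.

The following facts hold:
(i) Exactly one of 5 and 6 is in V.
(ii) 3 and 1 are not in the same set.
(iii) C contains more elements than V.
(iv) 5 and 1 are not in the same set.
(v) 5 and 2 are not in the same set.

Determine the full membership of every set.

C = {1, 2, 4, 6}; V = {3, 5}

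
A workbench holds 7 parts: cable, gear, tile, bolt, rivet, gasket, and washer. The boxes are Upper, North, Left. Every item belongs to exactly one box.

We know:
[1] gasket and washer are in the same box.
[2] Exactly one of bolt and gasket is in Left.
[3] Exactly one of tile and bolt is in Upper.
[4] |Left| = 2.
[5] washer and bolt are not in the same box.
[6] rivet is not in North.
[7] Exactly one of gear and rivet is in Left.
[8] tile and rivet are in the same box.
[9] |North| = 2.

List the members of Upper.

Upper = {cable, rivet, tile}

From (6): rivet ∉ North.
(8): tile matches rivet: tile ∉ North.
Suppose cable ∉ Upper: no assignment then satisfies all the clues, so cable ∈ Upper.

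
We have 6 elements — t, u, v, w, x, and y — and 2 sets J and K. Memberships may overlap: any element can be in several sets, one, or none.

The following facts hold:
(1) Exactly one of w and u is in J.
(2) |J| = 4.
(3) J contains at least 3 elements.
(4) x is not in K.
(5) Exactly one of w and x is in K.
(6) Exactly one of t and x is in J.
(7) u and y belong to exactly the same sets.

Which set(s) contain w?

From (4): x ∉ K.
(5) (exactly one): w ∈ K.
Suppose w ∈ J: no assignment then satisfies all the clues, so w ∉ J.

w: K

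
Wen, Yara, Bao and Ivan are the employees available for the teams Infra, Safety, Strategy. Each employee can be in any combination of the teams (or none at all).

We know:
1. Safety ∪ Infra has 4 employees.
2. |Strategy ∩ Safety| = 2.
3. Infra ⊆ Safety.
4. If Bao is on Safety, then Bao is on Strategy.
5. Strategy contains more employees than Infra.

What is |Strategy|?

2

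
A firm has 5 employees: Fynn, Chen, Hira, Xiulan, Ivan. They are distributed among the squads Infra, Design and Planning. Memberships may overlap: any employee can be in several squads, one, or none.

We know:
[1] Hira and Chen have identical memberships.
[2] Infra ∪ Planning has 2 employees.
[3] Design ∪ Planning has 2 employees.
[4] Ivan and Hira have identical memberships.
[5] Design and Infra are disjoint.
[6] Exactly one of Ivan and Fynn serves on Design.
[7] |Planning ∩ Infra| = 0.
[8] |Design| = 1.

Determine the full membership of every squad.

Infra = {}; Design = {Fynn}; Planning = {Fynn, Xiulan}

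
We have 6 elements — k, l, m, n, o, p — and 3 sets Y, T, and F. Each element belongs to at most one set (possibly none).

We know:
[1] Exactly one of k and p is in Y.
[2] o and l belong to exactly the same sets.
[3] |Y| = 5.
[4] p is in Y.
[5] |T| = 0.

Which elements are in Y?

Y = {l, m, n, o, p}

From (4): p ∈ Y.
(1) (exactly one): k ∉ Y.
(3): only 5 candidates remain for Y, so all are in.
(5): T already has 0, so the rest are out.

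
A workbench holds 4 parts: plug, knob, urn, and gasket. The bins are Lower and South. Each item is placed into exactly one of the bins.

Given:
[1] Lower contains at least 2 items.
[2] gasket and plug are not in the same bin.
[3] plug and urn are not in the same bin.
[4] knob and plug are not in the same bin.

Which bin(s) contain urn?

urn: Lower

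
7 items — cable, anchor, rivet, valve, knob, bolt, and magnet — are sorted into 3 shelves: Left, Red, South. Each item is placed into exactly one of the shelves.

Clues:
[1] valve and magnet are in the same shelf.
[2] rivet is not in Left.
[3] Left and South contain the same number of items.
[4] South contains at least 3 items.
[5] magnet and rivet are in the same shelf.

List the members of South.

South = {magnet, rivet, valve}

From (2): rivet ∉ Left.
(5): magnet matches rivet: magnet ∉ Left.
(1): valve matches magnet: valve ∉ Left.
Suppose cable ∈ South: no assignment then satisfies all the clues, so cable ∉ South.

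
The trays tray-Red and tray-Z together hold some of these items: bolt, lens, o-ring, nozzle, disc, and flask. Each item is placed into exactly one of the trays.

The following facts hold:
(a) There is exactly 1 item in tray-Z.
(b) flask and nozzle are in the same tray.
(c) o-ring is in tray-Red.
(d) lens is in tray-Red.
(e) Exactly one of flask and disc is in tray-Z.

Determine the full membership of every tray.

tray-Red = {bolt, flask, lens, nozzle, o-ring}; tray-Z = {disc}

From (c): o-ring ∈ tray-Red.
From (d): lens ∈ tray-Red.
Suppose bolt ∉ tray-Red: no assignment then satisfies all the clues, so bolt ∈ tray-Red.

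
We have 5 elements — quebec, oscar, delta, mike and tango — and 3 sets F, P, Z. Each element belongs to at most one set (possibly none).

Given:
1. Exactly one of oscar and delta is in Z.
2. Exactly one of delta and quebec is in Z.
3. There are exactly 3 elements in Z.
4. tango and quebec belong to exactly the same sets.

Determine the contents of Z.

Z = {oscar, quebec, tango}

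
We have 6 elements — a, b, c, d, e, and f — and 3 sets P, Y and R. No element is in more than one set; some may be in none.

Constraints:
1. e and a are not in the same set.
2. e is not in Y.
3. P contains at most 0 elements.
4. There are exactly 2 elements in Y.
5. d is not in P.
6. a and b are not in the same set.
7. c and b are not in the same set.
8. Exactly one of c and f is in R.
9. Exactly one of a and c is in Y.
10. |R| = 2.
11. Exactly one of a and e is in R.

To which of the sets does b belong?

b: none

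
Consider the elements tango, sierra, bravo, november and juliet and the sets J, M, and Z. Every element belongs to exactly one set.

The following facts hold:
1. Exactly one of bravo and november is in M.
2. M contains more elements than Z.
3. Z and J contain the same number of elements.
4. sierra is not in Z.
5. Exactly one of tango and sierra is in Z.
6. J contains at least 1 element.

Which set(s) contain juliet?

juliet: M

From (4): sierra ∉ Z.
(5) (exactly one): tango ∈ Z.
Suppose juliet ∈ J: no assignment then satisfies all the clues, so juliet ∉ J.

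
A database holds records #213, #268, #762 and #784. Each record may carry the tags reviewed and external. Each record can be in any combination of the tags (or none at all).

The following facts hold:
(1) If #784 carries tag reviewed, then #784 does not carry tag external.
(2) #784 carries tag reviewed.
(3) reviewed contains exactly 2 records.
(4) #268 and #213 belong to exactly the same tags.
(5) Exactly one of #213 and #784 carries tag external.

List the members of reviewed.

reviewed = {#762, #784}

From (2): #784 ∈ reviewed.
(1): #784 ∉ external.
(5) (exactly one): #213 ∈ external.
(4): #268 matches #213: #268 ∈ external.
Suppose #213 ∈ reviewed: no assignment then satisfies all the clues, so #213 ∉ reviewed.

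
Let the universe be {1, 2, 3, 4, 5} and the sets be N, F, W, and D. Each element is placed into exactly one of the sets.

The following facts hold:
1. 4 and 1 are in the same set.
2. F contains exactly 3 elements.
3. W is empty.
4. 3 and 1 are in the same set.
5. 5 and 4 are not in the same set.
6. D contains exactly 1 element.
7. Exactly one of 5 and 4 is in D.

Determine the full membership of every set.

N = {2}; F = {1, 3, 4}; W = {}; D = {5}

(3): W already has 0, so the rest are out.
Suppose 1 ∈ N: no assignment then satisfies all the clues, so 1 ∉ N.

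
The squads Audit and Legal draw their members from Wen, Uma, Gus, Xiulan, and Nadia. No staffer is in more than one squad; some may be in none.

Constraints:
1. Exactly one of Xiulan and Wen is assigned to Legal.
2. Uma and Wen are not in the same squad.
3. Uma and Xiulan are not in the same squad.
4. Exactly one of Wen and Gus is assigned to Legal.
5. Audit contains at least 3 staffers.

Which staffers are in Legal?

Legal = {Wen}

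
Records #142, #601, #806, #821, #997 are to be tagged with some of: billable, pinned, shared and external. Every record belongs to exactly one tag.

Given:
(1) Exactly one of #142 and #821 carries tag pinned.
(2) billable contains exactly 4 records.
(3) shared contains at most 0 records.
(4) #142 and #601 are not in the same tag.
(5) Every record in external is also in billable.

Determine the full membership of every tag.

billable = {#601, #806, #821, #997}; pinned = {#142}; shared = {}; external = {}

(3): shared already has 0, so the rest are out.
Suppose #142 ∈ billable: no assignment then satisfies all the clues, so #142 ∉ billable.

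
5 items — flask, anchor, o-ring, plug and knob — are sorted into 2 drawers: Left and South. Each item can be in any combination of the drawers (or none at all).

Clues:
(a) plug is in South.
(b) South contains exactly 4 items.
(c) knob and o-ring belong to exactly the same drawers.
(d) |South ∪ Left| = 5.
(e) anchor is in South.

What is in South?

South = {anchor, knob, o-ring, plug}

From (a): plug ∈ South.
From (e): anchor ∈ South.
Suppose flask ∈ South: no assignment then satisfies all the clues, so flask ∉ South.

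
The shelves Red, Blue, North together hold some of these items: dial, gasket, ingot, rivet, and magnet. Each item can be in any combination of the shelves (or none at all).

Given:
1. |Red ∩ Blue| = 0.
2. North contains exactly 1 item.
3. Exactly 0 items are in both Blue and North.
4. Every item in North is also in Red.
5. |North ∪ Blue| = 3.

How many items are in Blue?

2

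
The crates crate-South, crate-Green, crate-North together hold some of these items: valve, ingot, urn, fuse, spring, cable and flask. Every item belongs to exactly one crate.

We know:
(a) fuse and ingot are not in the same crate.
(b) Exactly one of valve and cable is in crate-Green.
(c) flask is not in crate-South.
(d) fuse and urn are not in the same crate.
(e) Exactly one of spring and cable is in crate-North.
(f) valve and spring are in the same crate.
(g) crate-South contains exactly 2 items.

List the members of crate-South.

From (c): flask ∉ crate-South.
Suppose valve ∈ crate-South: no assignment then satisfies all the clues, so valve ∉ crate-South.

crate-South = {ingot, urn}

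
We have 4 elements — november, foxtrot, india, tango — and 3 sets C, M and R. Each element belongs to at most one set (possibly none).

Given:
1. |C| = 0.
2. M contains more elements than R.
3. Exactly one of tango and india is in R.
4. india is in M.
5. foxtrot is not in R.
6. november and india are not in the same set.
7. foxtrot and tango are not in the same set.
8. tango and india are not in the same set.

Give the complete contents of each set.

C = {}; M = {foxtrot, india}; R = {tango}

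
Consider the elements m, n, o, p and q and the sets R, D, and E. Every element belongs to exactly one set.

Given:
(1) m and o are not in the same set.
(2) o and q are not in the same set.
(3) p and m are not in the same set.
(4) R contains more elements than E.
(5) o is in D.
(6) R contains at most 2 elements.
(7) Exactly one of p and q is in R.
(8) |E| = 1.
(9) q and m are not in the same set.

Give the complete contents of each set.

R = {n, q}; D = {o, p}; E = {m}

From (5): o ∈ D.
(1): m ∉ D.
(2): q ∉ D.
Suppose m ∈ R: no assignment then satisfies all the clues, so m ∉ R.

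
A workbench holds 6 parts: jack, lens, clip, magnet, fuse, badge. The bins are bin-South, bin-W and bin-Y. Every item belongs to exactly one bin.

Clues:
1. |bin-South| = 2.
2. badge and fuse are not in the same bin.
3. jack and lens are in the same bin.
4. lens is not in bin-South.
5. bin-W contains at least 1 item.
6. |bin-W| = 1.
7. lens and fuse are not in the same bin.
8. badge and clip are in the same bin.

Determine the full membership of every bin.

bin-South = {badge, clip}; bin-W = {fuse}; bin-Y = {jack, lens, magnet}

From (4): lens ∉ bin-South.
(3): jack matches lens: jack ∉ bin-South.
Suppose jack ∈ bin-W: no assignment then satisfies all the clues, so jack ∉ bin-W.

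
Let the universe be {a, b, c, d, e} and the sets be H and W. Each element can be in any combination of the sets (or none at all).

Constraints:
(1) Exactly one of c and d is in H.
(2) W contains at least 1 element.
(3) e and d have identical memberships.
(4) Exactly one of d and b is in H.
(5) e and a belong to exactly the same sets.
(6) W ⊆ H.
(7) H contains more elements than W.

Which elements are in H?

H = {b, c}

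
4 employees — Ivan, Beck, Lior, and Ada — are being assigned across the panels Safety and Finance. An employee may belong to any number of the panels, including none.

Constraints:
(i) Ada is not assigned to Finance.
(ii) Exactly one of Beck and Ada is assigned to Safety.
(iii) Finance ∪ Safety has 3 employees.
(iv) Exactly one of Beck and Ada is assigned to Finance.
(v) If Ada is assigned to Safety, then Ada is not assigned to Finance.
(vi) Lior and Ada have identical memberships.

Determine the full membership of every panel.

Safety = {Ada, Lior}; Finance = {Beck}

From (i): Ada ∉ Finance.
(iv) (exactly one): Beck ∈ Finance.
(vi): Lior matches Ada: Lior ∉ Finance.
Suppose Ivan ∈ Safety: no assignment then satisfies all the clues, so Ivan ∉ Safety.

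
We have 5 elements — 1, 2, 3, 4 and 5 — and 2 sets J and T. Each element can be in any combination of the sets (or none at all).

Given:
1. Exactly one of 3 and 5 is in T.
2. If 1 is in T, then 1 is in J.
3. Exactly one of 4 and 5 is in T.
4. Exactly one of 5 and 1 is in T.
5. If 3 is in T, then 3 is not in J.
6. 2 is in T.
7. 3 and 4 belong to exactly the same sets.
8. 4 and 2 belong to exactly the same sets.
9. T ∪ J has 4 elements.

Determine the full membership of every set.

J = {1}; T = {1, 2, 3, 4}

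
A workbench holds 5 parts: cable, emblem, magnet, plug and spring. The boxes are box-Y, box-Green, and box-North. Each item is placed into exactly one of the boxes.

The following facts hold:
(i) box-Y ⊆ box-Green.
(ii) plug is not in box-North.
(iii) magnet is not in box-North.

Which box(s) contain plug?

plug: box-Green

From (ii): plug ∉ box-North.
From (iii): magnet ∉ box-North.
Suppose plug ∈ box-Y: no assignment then satisfies all the clues, so plug ∉ box-Y.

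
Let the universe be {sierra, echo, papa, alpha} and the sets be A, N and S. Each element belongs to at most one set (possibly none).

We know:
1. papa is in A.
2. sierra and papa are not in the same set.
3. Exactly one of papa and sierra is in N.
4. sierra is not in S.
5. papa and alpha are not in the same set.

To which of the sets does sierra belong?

sierra: N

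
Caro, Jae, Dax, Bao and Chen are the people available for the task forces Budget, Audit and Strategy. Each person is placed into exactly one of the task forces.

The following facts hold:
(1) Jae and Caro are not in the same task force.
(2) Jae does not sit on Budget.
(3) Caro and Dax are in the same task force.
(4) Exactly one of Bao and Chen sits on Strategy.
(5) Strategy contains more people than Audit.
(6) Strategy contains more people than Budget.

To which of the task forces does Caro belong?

From (2): Jae ∉ Budget.
Suppose Caro ∈ Budget: no assignment then satisfies all the clues, so Caro ∉ Budget.

Caro: Strategy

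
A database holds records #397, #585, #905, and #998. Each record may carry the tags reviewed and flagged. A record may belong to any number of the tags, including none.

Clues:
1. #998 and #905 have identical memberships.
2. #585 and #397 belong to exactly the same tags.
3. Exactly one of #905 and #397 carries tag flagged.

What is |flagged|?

2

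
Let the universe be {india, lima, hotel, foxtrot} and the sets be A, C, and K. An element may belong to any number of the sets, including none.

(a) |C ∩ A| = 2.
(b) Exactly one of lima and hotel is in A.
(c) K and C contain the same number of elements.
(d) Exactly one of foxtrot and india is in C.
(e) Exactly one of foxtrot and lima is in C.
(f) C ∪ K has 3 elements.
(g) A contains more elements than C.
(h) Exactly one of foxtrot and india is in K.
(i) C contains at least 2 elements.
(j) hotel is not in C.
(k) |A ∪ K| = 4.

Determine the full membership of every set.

A = {foxtrot, india, lima}; C = {india, lima}; K = {hotel, india}

From (j): hotel ∉ C.
Suppose india ∉ A: no assignment then satisfies all the clues, so india ∈ A.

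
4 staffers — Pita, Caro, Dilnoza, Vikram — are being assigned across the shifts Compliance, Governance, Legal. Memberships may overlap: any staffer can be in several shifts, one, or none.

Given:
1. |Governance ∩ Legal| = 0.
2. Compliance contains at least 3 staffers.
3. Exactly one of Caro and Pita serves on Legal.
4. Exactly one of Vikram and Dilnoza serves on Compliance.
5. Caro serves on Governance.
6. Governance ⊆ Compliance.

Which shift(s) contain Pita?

Pita: Compliance, Legal

From (5): Caro ∈ Governance.
(6) with Caro ∈ Governance: Caro ∈ Compliance.
Suppose Pita ∉ Compliance: no assignment then satisfies all the clues, so Pita ∈ Compliance.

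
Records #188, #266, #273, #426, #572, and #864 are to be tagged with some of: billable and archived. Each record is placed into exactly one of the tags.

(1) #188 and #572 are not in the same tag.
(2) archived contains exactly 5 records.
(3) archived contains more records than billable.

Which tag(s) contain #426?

#426: archived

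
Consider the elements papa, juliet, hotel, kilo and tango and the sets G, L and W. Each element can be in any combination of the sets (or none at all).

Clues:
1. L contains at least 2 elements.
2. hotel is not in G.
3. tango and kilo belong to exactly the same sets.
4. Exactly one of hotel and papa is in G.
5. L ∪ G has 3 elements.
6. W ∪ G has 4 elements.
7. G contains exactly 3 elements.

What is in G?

G = {kilo, papa, tango}

From (2): hotel ∉ G.
(4) (exactly one): papa ∈ G.
Suppose juliet ∈ G: no assignment then satisfies all the clues, so juliet ∉ G.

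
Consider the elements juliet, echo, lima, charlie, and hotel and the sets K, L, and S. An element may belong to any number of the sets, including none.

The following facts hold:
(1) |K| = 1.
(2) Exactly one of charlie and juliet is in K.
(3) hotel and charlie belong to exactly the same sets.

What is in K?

K = {juliet}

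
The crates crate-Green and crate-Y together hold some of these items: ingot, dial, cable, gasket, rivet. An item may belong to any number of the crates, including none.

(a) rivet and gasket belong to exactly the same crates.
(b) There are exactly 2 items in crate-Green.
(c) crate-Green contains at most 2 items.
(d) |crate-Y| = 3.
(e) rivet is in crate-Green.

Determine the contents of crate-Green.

From (e): rivet ∈ crate-Green.
(a): gasket matches rivet: gasket ∈ crate-Green.
(b): crate-Green already has 2, so the rest are out.

crate-Green = {gasket, rivet}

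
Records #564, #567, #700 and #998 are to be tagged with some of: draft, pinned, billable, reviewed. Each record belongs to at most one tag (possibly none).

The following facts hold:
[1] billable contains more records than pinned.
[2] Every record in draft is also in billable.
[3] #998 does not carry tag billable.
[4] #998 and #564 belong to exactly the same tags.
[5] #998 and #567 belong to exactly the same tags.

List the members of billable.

billable = {#700}

From (3): #998 ∉ billable.
(2) contrapositive: #998 ∉ draft.
(4): #564 matches #998: #564 ∉ draft.
(4): #564 matches #998: #564 ∉ billable.
(5): #567 matches #998: #567 ∉ draft.
(5): #567 matches #998: #567 ∉ billable.
Suppose #700 ∉ billable: no assignment then satisfies all the clues, so #700 ∈ billable.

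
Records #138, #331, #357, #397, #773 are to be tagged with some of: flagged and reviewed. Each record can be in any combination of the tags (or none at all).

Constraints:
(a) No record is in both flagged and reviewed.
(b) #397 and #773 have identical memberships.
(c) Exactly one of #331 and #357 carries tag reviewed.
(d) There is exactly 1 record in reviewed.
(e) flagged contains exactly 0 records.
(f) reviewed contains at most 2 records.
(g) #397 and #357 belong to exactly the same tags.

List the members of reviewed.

reviewed = {#331}

(e): flagged already has 0, so the rest are out.
Suppose #138 ∈ reviewed: no assignment then satisfies all the clues, so #138 ∉ reviewed.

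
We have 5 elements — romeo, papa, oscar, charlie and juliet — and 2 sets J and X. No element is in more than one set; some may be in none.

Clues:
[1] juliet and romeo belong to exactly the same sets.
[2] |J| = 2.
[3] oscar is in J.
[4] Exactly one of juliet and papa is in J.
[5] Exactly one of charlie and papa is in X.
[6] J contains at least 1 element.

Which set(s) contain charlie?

charlie: X

From (3): oscar ∈ J.
Suppose charlie ∈ J: no assignment then satisfies all the clues, so charlie ∉ J.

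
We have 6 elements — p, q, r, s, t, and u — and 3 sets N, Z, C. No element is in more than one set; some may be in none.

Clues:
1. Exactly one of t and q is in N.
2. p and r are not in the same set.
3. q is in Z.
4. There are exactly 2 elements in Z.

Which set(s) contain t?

t: N

From (3): q ∈ Z.
(1) (exactly one): t ∈ N.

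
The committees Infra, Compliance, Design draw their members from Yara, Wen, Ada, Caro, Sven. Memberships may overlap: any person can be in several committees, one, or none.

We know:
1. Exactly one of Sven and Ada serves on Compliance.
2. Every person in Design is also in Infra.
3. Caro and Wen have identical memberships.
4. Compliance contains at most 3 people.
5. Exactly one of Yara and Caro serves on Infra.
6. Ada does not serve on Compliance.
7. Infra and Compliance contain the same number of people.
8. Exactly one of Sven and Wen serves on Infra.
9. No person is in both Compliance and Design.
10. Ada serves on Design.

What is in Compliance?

Compliance = {Caro, Sven, Wen}

From (6): Ada ∉ Compliance.
From (10): Ada ∈ Design.
(1) (exactly one): Sven ∈ Compliance.
(2) with Ada ∈ Design: Ada ∈ Infra.
(9) (disjoint): Sven ∉ Design.
Suppose Yara ∈ Compliance: no assignment then satisfies all the clues, so Yara ∉ Compliance.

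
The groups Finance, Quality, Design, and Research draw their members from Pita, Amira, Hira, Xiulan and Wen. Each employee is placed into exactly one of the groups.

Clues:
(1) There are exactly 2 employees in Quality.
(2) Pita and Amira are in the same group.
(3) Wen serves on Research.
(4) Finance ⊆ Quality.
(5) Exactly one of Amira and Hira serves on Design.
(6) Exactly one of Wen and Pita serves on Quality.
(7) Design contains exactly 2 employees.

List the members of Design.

Design = {Hira, Xiulan}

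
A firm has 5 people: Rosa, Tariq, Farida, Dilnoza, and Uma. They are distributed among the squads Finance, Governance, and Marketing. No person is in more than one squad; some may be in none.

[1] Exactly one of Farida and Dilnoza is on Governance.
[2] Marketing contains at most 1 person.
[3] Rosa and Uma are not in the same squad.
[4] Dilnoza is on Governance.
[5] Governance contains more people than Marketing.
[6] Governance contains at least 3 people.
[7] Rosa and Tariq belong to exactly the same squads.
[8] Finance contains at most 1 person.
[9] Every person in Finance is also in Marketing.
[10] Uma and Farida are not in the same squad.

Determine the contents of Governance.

Governance = {Dilnoza, Rosa, Tariq}

From (4): Dilnoza ∈ Governance.
(1) (exactly one): Farida ∉ Governance.
Suppose Rosa ∉ Governance: no assignment then satisfies all the clues, so Rosa ∈ Governance.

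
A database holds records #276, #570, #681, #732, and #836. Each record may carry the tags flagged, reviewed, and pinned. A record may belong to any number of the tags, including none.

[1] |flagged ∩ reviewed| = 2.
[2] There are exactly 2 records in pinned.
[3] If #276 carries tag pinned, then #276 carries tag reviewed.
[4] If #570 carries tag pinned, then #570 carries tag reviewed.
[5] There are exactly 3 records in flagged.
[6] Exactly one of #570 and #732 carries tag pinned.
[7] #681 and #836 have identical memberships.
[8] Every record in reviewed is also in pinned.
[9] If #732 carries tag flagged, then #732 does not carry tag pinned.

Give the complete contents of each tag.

flagged = {#276, #570, #732}; reviewed = {#276, #570}; pinned = {#276, #570}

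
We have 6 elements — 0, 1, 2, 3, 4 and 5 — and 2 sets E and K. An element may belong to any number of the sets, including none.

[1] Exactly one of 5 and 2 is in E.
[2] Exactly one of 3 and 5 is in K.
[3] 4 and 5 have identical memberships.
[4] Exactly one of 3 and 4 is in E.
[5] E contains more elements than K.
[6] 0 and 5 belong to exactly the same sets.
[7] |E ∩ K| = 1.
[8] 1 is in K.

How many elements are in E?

4

From (8): 1 ∈ K.
Suppose 0 ∉ E: no assignment then satisfies all the clues, so 0 ∈ E.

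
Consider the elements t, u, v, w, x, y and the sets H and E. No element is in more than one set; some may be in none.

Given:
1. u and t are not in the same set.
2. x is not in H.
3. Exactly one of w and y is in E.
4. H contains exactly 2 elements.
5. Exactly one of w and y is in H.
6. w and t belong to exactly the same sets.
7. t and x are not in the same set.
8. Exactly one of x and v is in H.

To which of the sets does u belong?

From (2): x ∉ H.
(8) (exactly one): v ∈ H.
Suppose u ∈ H: no assignment then satisfies all the clues, so u ∉ H.

u: none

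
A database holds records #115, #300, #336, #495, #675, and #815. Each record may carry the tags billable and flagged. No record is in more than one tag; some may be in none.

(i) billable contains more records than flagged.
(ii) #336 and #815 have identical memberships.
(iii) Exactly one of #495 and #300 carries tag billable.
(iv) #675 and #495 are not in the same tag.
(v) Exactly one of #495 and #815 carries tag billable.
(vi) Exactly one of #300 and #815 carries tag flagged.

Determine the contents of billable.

billable = {#115, #495}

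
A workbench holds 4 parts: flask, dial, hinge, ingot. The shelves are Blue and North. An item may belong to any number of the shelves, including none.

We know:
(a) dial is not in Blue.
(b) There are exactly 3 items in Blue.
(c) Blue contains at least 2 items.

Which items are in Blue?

From (a): dial ∉ Blue.
(b): only 3 candidates remain for Blue, so all are in.

Blue = {flask, hinge, ingot}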